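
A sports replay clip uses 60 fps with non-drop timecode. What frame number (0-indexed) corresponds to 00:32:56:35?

frame 118595

Total seconds to the label: (0 × 3600 + 32 × 60 + 56) = 1976.
Frame index = 1976 × 60 + 35 = 118595.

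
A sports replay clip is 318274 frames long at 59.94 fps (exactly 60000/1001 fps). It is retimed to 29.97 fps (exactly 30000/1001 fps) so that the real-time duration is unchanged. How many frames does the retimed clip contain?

Target frames = source frames × (target rate / source rate) = 318274 × (30000/1001)/(60000/1001) = 318274 × 1/2 = 159137.

159137 frames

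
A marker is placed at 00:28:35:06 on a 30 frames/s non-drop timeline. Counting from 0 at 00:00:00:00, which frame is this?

frame 51456

Total seconds to the label: (0 × 3600 + 28 × 60 + 35) = 1715.
Frame index = 1715 × 30 + 6 = 51456.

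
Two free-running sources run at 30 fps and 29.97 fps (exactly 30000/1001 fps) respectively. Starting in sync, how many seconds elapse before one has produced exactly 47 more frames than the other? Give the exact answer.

47047/30 seconds

The gap grows by |30000/1001 − 30| = 30/1001 frames per second.
Time for a 47-frame gap: 47 ÷ (30/1001) = 47047/30 s.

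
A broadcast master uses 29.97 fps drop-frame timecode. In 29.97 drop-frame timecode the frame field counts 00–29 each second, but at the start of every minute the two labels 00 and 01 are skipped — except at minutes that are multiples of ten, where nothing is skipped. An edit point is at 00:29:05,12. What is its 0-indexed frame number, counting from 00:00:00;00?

Complete 10-minute blocks: 2, each 17982 frames → 35964.
Remaining 9 whole minutes in the current block: 1800 + 8 × 1798 = 16184 frames.
Within the current minute: 5 × 30 + 12 − 2 = 160 (labels ;00/;01 skipped at this minute). Total = 35964 + 16184 + 160 = 52308.

52308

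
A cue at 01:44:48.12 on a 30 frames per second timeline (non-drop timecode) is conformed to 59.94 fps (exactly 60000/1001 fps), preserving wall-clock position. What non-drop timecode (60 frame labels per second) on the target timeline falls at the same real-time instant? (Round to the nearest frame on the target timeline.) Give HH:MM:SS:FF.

01:44:42:07

Source frame index: (1×3600 + 44×60 + 48) × 30 + 12 = 188652.
Real time: 188652 / (30) = 31442/5 s.
Target frame: (31442/5) × (60000/1001) = 377304000/1001 ≈ 376927.073 → 376927.
At 60 labels/s: frame 376927 → 01:44:42:07.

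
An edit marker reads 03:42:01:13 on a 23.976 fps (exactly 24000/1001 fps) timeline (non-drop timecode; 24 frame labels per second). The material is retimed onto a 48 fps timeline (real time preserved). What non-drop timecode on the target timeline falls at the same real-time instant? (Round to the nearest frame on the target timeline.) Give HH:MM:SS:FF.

03:42:14:41

Source frame index: (3×3600 + 42×60 + 1) × 24 + 13 = 319717.
Real time: 319717 / (24000/1001) = 320036717/24000 s.
Target frame: (320036717/24000) × (48) = 320036717/500 ≈ 640073.434 → 640073.
At 48 labels/s: frame 640073 → 03:42:14:41.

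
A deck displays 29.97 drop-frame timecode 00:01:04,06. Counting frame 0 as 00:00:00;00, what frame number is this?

As if non-drop at 30 labels/s: (0 × 3600 + 1 × 60 + 4) × 30 + 6 = 1926.
Minute boundaries passed: 1; those not divisible by 10: 1 − 0 = 1; dropped labels = 2 × 1 = 2.
Actual frame index = 1926 − 2 = 1924.

1924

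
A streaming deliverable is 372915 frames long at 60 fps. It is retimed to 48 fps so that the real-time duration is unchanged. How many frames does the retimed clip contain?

Target frames = source frames × (target rate / source rate) = 372915 × (48)/(60) = 372915 × 4/5 = 298332.

298332 frames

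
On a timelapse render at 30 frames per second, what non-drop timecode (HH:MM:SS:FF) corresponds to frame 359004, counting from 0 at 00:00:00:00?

03:19:26:24

359004 ÷ 30 = 11966 full seconds, remainder 24 frames.
11966 s = 3 h 19 min 26 s.
Timecode: 03:19:26:24.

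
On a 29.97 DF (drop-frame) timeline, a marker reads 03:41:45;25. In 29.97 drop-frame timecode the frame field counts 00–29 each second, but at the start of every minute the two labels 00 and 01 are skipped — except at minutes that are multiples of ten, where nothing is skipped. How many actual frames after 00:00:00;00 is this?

398777

As if non-drop at 30 labels/s: (3 × 3600 + 41 × 60 + 45) × 30 + 25 = 399175.
Minute boundaries passed: 221; those not divisible by 10: 221 − 22 = 199; dropped labels = 2 × 199 = 398.
Actual frame index = 399175 − 398 = 398777.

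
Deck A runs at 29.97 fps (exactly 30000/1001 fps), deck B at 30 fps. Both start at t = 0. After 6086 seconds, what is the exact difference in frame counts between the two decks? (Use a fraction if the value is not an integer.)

182580/1001 frames

A emits 30000/1001 × 6086 = 182580000/1001 frames; B emits 30 × 6086 = 182580.
Difference = 182580/1001 frames (≈ 182.3976); B is ahead of A.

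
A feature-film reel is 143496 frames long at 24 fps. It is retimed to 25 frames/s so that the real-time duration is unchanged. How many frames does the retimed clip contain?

149475 frames

Target frames = source frames × (target rate / source rate) = 143496 × (25)/(24) = 143496 × 25/24 = 149475.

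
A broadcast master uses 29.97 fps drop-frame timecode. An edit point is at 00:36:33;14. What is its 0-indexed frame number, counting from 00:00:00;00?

Complete 10-minute blocks: 3, each 17982 frames → 53946.
Remaining 6 whole minutes in the current block: 1800 + 5 × 1798 = 10790 frames.
Within the current minute: 33 × 30 + 14 − 2 = 1002 (labels ;00/;01 skipped at this minute). Total = 53946 + 10790 + 1002 = 65738.

65738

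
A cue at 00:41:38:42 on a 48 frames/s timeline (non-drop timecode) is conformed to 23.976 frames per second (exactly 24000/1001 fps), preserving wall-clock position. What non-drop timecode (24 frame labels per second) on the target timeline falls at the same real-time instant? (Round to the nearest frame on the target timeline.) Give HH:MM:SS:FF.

Source frame index: (0×3600 + 41×60 + 38) × 48 + 42 = 119946.
Real time: 119946 / (48) = 19991/8 s.
Target frame: (19991/8) × (24000/1001) = 59973000/1001 ≈ 59913.087 → 59913.
At 24 labels/s: frame 59913 → 00:41:36:09.

00:41:36:09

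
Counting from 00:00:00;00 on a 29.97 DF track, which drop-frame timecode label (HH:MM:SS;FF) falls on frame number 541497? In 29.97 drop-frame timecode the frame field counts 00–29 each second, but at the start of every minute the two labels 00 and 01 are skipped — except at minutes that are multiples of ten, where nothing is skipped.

05:01:07;29

Each 10-minute DF block holds 10 × 60 × 30 − 9 × 2 = 17982 frames. 541497 ÷ 17982 → 30 full blocks, remainder 2037.
Within the partial block the first minute is 1800 frames and each further minute 1798, so 1 further minute boundary passed. Total skipped labels = 18 × 30 + 2 × 1 = 542.
Non-drop label index = 541497 + 542 = 542039; at 30 labels/s that is 05:01:07:29, i.e. DF 05:01:07;29.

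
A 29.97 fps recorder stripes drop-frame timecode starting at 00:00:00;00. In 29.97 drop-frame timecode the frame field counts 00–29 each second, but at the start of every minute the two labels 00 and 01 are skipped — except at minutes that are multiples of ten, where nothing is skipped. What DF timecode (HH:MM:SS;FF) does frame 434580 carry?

04:01:40;14

Each 10-minute DF block holds 10 × 60 × 30 − 9 × 2 = 17982 frames. 434580 ÷ 17982 → 24 full blocks, remainder 3012.
Within the partial block the first minute is 1800 frames and each further minute 1798, so 1 further minute boundary passed. Total skipped labels = 18 × 24 + 2 × 1 = 434.
Non-drop label index = 434580 + 434 = 435014; at 30 labels/s that is 04:01:40:14, i.e. DF 04:01:40;14.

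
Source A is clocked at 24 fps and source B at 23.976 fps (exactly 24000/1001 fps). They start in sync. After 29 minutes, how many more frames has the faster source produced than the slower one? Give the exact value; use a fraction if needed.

41760/1001 frames

29 min = 1740 s.
A emits 24 × 1740 = 41760 frames; B emits 24000/1001 × 1740 = 41760000/1001.
Difference = 41760/1001 frames (≈ 41.7183); B is behind A.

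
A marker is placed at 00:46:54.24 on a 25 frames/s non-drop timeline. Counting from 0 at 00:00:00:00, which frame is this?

Total seconds to the label: (0 × 3600 + 46 × 60 + 54) = 2814.
Frame index = 2814 × 25 + 24 = 70374.

frame 70374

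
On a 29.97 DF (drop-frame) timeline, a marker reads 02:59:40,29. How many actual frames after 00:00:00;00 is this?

323105

As if non-drop at 30 labels/s: (2 × 3600 + 59 × 60 + 40) × 30 + 29 = 323429.
Minute boundaries passed: 179; those not divisible by 10: 179 − 17 = 162; dropped labels = 2 × 162 = 324.
Actual frame index = 323429 − 324 = 323105.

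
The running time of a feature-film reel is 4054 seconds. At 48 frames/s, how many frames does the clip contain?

194592 frames

Frames = 4054 × 48 = 194592.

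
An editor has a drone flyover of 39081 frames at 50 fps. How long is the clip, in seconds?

Running time = 39081 / (50) = 781.62 s.

781.62 seconds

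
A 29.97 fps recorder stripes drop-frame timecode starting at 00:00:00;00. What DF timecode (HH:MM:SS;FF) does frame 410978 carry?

Ten DF minutes hold 17982 frames, so frame 410978 lies in block 22 (frames 395604–413585) with 15374 frames into that block.
The block's first minute is 1800 frames and the rest 1798 each; 15374 frames reaches minute 8, so 22 × 18 + 8 × 2 = 412 labels have been skipped so far.
Adding those back, label number 410978 + 412 = 411390 at 30 labels/s is 13713 s + 0 f = 3 h 48 min 33 s frame 0, i.e. 03:48:33;00.

03:48:33;00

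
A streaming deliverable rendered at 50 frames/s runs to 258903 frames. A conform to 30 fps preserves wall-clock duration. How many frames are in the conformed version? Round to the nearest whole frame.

Frames at target rate = 258903 × (30) / (50) = 776709/5 ≈ 155341.800.
Nearest whole frame: 155342.

155342 frames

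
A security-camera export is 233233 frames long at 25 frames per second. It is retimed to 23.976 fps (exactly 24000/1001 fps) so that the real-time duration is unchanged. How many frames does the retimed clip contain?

223680 frames

Target frames = source frames × (target rate / source rate) = 233233 × (24000/1001)/(25) = 233233 × 960/1001 = 223680.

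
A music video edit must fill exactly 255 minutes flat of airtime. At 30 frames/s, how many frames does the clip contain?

255 min = 15300 s.
Frames = 15300 × 30 = 459000.

459000 frames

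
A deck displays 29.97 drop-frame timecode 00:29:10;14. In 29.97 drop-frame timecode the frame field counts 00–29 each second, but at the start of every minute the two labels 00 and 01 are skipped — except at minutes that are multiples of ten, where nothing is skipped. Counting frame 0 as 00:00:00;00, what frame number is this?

Complete 10-minute blocks: 2, each 17982 frames → 35964.
Remaining 9 whole minutes in the current block: 1800 + 8 × 1798 = 16184 frames.
Within the current minute: 10 × 30 + 14 − 2 = 312 (labels ;00/;01 skipped at this minute). Total = 35964 + 16184 + 312 = 52460.

52460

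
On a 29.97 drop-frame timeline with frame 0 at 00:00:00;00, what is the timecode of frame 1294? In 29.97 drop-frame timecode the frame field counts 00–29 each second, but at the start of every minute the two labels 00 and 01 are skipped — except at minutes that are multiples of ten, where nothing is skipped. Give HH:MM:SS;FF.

00:00:43;04

Ten DF minutes hold 17982 frames, so frame 1294 lies in block 0 (frames 0–17981) with 1294 frames into that block.
The block's first minute is 1800 frames and the rest 1798 each; 1294 frames reaches minute 0, so 0 × 18 + 0 × 2 = 0 labels have been skipped so far.
Adding those back, label number 1294 + 0 = 1294 at 30 labels/s is 43 s + 4 f = 0 h 0 min 43 s frame 4, i.e. 00:00:43;04.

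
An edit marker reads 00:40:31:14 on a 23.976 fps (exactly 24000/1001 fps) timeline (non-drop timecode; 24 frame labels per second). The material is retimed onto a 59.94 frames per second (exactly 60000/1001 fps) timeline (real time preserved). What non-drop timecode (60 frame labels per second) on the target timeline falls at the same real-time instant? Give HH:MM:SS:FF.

00:40:31:35

Source frame index: (0×3600 + 40×60 + 31) × 24 + 14 = 58358.
Real time: 58358 / (24000/1001) = 29208179/12000 s.
Target frame: (29208179/12000) × (60000/1001) = 145895.
At 60 labels/s: frame 145895 → 00:40:31:35.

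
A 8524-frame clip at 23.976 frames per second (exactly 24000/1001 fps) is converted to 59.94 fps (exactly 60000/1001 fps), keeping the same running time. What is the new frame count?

Target frames = source frames × (target rate / source rate) = 8524 × (60000/1001)/(24000/1001) = 8524 × 5/2 = 21310.

21310 frames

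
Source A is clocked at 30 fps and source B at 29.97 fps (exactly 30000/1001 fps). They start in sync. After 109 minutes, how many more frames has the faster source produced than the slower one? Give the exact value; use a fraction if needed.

196200/1001 frames

109 min = 6540 s.
A emits 30 × 6540 = 196200 frames; B emits 30000/1001 × 6540 = 196200000/1001.
Difference = 196200/1001 frames (≈ 196.0040); B is behind A.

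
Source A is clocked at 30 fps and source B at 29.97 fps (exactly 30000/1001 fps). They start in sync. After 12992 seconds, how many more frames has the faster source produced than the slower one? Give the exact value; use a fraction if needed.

55680/143 frames

A emits 30 × 12992 = 389760 frames; B emits 30000/1001 × 12992 = 55680000/143.
Difference = 55680/143 frames (≈ 389.3706); B is behind A.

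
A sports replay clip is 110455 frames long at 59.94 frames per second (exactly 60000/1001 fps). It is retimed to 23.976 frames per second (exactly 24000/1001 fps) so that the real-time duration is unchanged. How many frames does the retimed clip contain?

44182 frames

Frames at target rate = 110455 × (24000/1001) / (60000/1001) = 44182.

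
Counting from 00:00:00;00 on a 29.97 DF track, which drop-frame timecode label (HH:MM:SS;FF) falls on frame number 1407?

00:00:46;27

Each 10-minute DF block holds 10 × 60 × 30 − 9 × 2 = 17982 frames. 1407 ÷ 17982 → 0 full blocks, remainder 1407.
Within the partial block the first minute is 1800 frames and each further minute 1798, so 0 further minute boundaries passed. Total skipped labels = 18 × 0 + 2 × 0 = 0.
Non-drop label index = 1407 + 0 = 1407; at 30 labels/s that is 00:00:46:27, i.e. DF 00:00:46;27.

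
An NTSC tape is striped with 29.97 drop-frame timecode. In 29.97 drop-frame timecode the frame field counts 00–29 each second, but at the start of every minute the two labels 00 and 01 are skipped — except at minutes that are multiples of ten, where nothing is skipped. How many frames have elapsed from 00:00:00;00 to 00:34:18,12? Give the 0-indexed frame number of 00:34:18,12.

61690

Complete 10-minute blocks: 3, each 17982 frames → 53946.
Remaining 4 whole minutes in the current block: 1800 + 3 × 1798 = 7194 frames.
Within the current minute: 18 × 30 + 12 − 2 = 550 (labels ;00/;01 skipped at this minute). Total = 53946 + 7194 + 550 = 61690.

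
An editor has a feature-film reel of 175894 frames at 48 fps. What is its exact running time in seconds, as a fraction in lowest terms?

Running time = 175894 ÷ (48) = 175894 × 1/48 = 87947/24 s.

87947/24 seconds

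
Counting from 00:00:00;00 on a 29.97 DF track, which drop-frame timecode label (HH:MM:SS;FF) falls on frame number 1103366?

Ten DF minutes hold 17982 frames, so frame 1103366 lies in block 61 (frames 1096902–1114883) with 6464 frames into that block.
The block's first minute is 1800 frames and the rest 1798 each; 6464 frames reaches minute 3, so 61 × 18 + 3 × 2 = 1104 labels have been skipped so far.
Adding those back, label number 1103366 + 1104 = 1104470 at 30 labels/s is 36815 s + 20 f = 10 h 13 min 35 s frame 20, i.e. 10:13:35;20.

10:13:35;20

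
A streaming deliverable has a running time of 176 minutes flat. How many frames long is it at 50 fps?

176 min = 10560 s.
Frames = 10560 × 50 = 528000.

528000 frames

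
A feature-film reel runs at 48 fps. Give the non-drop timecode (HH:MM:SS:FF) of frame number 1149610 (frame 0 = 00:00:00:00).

06:39:10:10

1149610 ÷ 48 = 23950 full seconds, remainder 10 frames.
23950 s = 6 h 39 min 10 s.
Timecode: 06:39:10:10.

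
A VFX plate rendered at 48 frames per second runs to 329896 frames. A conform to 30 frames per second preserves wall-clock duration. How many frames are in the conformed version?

206185 frames

Target frames = source frames × (target rate / source rate) = 329896 × (30)/(48) = 329896 × 5/8 = 206185.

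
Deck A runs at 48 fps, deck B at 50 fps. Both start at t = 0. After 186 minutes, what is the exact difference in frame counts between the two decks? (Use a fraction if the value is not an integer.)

22320 frames

186 min = 11160 s.
A emits 48 × 11160 = 535680 frames; B emits 50 × 11160 = 558000.
Difference = 22320 frames; B is ahead of A.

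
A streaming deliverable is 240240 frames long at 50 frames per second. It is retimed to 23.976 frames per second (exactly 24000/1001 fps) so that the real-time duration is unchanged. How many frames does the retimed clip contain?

Target frames = source frames × (target rate / source rate) = 240240 × (24000/1001)/(50) = 240240 × 480/1001 = 115200.

115200 frames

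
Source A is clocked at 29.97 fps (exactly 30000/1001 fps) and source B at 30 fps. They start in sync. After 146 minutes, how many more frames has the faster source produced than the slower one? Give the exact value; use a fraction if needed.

146 min = 8760 s.
A emits 30000/1001 × 8760 = 262800000/1001 frames; B emits 30 × 8760 = 262800.
Difference = 262800/1001 frames (≈ 262.5375); B is ahead of A.

262800/1001 frames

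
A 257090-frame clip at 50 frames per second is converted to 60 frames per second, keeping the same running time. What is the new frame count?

308508 frames

Target frames = source frames × (target rate / source rate) = 257090 × (60)/(50) = 257090 × 6/5 = 308508.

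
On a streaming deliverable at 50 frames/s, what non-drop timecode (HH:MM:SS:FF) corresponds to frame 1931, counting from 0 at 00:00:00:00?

00:00:38:31

1931 ÷ 50 = 38 full seconds, remainder 31 frames.
38 s = 0 h 0 min 38 s.
Timecode: 00:00:38:31.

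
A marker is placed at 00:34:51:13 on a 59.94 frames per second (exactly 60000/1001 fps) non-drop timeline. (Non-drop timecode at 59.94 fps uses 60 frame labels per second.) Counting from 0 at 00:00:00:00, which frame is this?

125473

Total seconds to the label: (0 × 3600 + 34 × 60 + 51) = 2091.
Frame index = 2091 × 60 + 13 = 125473.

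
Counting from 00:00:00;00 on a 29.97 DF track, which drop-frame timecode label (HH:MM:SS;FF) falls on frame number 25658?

00:14:16;04

Each 10-minute DF block holds 10 × 60 × 30 − 9 × 2 = 17982 frames. 25658 ÷ 17982 → 1 full block, remainder 7676.
Within the partial block the first minute is 1800 frames and each further minute 1798, so 4 further minute boundaries passed. Total skipped labels = 18 × 1 + 2 × 4 = 26.
Non-drop label index = 25658 + 26 = 25684; at 30 labels/s that is 00:14:16:04, i.e. DF 00:14:16;04.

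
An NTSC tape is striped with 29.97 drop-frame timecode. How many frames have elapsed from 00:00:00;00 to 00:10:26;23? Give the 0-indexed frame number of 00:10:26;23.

18785

As if non-drop at 30 labels/s: (0 × 3600 + 10 × 60 + 26) × 30 + 23 = 18803.
Minute boundaries passed: 10; those not divisible by 10: 10 − 1 = 9; dropped labels = 2 × 9 = 18.
Actual frame index = 18803 − 18 = 18785.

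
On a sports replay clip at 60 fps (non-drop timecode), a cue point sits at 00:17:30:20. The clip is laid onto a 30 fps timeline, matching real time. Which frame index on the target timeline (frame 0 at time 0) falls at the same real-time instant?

frame 31510

Source frame index: (0×3600 + 17×60 + 30) × 60 + 20 = 63020.
Real time: 63020 / (60) = 3151/3 s.
Target frame: (3151/3) × (30) = 31510.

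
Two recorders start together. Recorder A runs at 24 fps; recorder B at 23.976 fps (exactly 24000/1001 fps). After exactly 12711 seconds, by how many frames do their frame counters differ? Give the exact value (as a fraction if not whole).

305064/1001 frames

A emits 24 × 12711 = 305064 frames; B emits 24000/1001 × 12711 = 305064000/1001.
Difference = 305064/1001 frames (≈ 304.7592); B is behind A.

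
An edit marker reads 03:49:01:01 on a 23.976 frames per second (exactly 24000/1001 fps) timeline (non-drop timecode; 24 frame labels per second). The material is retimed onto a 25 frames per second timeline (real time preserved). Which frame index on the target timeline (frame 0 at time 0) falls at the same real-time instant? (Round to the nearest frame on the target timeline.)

Source frame index: (3×3600 + 49×60 + 1) × 24 + 1 = 329785.
Real time: 329785 / (24000/1001) = 66022957/4800 s.
Target frame: (66022957/4800) × (25) = 66022957/192 ≈ 343869.568 → 343870.

frame 343870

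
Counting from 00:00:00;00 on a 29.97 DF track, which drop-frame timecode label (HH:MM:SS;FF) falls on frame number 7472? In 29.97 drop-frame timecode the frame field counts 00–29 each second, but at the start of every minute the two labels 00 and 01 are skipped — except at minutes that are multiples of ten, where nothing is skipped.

00:04:09;10

Ten DF minutes hold 17982 frames, so frame 7472 lies in block 0 (frames 0–17981) with 7472 frames into that block.
The block's first minute is 1800 frames and the rest 1798 each; 7472 frames reaches minute 4, so 0 × 18 + 4 × 2 = 8 labels have been skipped so far.
Adding those back, label number 7472 + 8 = 7480 at 30 labels/s is 249 s + 10 f = 0 h 4 min 9 s frame 10, i.e. 00:04:09;10.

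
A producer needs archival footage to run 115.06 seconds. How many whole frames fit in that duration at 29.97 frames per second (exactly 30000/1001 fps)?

Frames = 115.06 × 30000/1001 = 313800/91 ≈ 3448.3516.
Complete frames: 3448.

3448 frames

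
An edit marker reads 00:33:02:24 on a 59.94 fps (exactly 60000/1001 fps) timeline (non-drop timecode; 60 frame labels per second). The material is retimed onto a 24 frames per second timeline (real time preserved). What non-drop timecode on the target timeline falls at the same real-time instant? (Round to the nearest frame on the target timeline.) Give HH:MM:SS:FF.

Source frame index: (0×3600 + 33×60 + 2) × 60 + 24 = 118944.
Real time: 118944 / (60000/1001) = 1240239/625 s.
Target frame: (1240239/625) × (24) = 29765736/625 ≈ 47625.178 → 47625.
At 24 labels/s: frame 47625 → 00:33:04:09.

00:33:04:09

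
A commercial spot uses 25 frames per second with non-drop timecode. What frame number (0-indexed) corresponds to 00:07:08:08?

frame 10708

Total seconds to the label: (0 × 3600 + 7 × 60 + 8) = 428.
Frame index = 428 × 25 + 8 = 10708.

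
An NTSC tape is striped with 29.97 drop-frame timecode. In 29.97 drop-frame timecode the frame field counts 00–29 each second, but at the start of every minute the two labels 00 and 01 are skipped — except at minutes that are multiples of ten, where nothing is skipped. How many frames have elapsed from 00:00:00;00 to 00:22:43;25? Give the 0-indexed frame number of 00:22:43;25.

40875

As if non-drop at 30 labels/s: (0 × 3600 + 22 × 60 + 43) × 30 + 25 = 40915.
Minute boundaries passed: 22; those not divisible by 10: 22 − 2 = 20; dropped labels = 2 × 20 = 40.
Actual frame index = 40915 − 40 = 40875.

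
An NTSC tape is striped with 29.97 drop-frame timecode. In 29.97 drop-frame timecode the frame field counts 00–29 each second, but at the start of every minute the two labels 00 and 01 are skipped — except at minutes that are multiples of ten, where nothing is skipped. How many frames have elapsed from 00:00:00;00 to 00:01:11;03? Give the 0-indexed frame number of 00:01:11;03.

As if non-drop at 30 labels/s: (0 × 3600 + 1 × 60 + 11) × 30 + 3 = 2133.
Minute boundaries passed: 1; those not divisible by 10: 1 − 0 = 1; dropped labels = 2 × 1 = 2.
Actual frame index = 2133 − 2 = 2131.

2131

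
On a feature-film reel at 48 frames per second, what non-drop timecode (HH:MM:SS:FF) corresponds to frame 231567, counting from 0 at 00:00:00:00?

01:20:24:15

231567 ÷ 48 = 4824 full seconds, remainder 15 frames.
4824 s = 1 h 20 min 24 s.
Timecode: 01:20:24:15.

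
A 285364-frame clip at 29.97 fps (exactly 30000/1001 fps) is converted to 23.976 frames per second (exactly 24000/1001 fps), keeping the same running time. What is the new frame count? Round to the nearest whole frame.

228291 frames

Frames at target rate = 285364 × (24000/1001) / (30000/1001) = 1141456/5 ≈ 228291.200.
Nearest whole frame: 228291.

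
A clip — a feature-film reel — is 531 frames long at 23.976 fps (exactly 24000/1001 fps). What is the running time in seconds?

Running time = 531 / (24000/1001) = 22.147125 s.

22.147125 seconds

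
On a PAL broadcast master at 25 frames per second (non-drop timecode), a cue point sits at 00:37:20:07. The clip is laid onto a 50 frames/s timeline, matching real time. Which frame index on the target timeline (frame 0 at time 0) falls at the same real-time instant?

Source frame index: (0×3600 + 37×60 + 20) × 25 + 7 = 56007.
Real time: 56007 / (25) = 56007/25 s.
Target frame: (56007/25) × (50) = 112014.

frame 112014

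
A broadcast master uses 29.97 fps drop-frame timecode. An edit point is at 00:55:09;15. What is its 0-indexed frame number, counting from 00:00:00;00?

99185

As if non-drop at 30 labels/s: (0 × 3600 + 55 × 60 + 9) × 30 + 15 = 99285.
Minute boundaries passed: 55; those not divisible by 10: 55 − 5 = 50; dropped labels = 2 × 50 = 100.
Actual frame index = 99285 − 100 = 99185.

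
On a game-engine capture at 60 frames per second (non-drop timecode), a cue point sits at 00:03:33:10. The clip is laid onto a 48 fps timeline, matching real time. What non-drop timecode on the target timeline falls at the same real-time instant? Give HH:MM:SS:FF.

00:03:33:08

Source frame index: (0×3600 + 3×60 + 33) × 60 + 10 = 12790.
Real time: 12790 / (60) = 1279/6 s.
Target frame: (1279/6) × (48) = 10232.
At 48 labels/s: frame 10232 → 00:03:33:08.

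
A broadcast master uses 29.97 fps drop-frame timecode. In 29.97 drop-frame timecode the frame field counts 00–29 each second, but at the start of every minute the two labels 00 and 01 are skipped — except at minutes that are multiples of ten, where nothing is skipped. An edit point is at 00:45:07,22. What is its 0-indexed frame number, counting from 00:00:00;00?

As if non-drop at 30 labels/s: (0 × 3600 + 45 × 60 + 7) × 30 + 22 = 81232.
Minute boundaries passed: 45; those not divisible by 10: 45 − 4 = 41; dropped labels = 2 × 41 = 82.
Actual frame index = 81232 − 82 = 81150.

81150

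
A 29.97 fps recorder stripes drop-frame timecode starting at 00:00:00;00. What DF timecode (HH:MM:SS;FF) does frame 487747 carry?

Each 10-minute DF block holds 10 × 60 × 30 − 9 × 2 = 17982 frames. 487747 ÷ 17982 → 27 full blocks, remainder 2233.
Within the partial block the first minute is 1800 frames and each further minute 1798, so 1 further minute boundary passed. Total skipped labels = 18 × 27 + 2 × 1 = 488.
Non-drop label index = 487747 + 488 = 488235; at 30 labels/s that is 04:31:14:15, i.e. DF 04:31:14;15.

04:31:14;15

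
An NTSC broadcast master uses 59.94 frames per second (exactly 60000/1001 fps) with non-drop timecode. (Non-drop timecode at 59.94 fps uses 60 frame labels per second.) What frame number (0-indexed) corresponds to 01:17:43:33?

frame 279813

Total seconds to the label: (1 × 3600 + 17 × 60 + 43) = 4663.
Frame index = 4663 × 60 + 33 = 279813.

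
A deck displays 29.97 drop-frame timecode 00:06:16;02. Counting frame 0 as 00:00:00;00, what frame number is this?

Complete 10-minute blocks: 0, each 17982 frames → 0.
Remaining 6 whole minutes in the current block: 1800 + 5 × 1798 = 10790 frames.
Within the current minute: 16 × 30 + 2 − 2 = 480 (labels ;00/;01 skipped at this minute). Total = 0 + 10790 + 480 = 11270.

11270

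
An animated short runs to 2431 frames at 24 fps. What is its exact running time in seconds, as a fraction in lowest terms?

Running time = 2431 ÷ (24) = 2431 × 1/24 = 2431/24 s.

2431/24 seconds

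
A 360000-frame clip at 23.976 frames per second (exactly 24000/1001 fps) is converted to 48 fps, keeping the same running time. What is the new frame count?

Target frames = source frames × (target rate / source rate) = 360000 × (48)/(24000/1001) = 360000 × 1001/500 = 720720.

720720 frames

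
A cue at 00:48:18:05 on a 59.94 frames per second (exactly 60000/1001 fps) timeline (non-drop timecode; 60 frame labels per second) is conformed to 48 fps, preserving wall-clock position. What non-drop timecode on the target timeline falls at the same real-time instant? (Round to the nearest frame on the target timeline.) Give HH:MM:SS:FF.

00:48:20:47

Source frame index: (0×3600 + 48×60 + 18) × 60 + 5 = 173885.
Real time: 173885 / (60000/1001) = 34811777/12000 s.
Target frame: (34811777/12000) × (48) = 34811777/250 ≈ 139247.108 → 139247.
At 48 labels/s: frame 139247 → 00:48:20:47.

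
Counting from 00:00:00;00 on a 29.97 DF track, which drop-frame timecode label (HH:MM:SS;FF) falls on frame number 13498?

Each 10-minute DF block holds 10 × 60 × 30 − 9 × 2 = 17982 frames. 13498 ÷ 17982 → 0 full blocks, remainder 13498.
Within the partial block the first minute is 1800 frames and each further minute 1798, so 7 further minute boundaries passed. Total skipped labels = 18 × 0 + 2 × 7 = 14.
Non-drop label index = 13498 + 14 = 13512; at 30 labels/s that is 00:07:30:12, i.e. DF 00:07:30;12.

00:07:30;12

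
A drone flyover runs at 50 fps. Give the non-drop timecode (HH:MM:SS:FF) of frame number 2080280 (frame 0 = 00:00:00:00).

2080280 ÷ 50 = 41605 full seconds, remainder 30 frames.
41605 s = 11 h 33 min 25 s.
Timecode: 11:33:25:30.

11:33:25:30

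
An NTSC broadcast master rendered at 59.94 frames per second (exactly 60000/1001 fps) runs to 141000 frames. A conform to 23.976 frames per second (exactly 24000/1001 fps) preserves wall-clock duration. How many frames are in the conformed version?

56400 frames

Target frames = source frames × (target rate / source rate) = 141000 × (24000/1001)/(60000/1001) = 141000 × 2/5 = 56400.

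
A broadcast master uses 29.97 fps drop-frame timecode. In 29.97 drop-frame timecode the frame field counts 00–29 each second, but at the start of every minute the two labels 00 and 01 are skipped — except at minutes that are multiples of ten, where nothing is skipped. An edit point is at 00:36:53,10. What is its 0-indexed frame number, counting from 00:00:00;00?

66334

As if non-drop at 30 labels/s: (0 × 3600 + 36 × 60 + 53) × 30 + 10 = 66400.
Minute boundaries passed: 36; those not divisible by 10: 36 − 3 = 33; dropped labels = 2 × 33 = 66.
Actual frame index = 66400 − 66 = 66334.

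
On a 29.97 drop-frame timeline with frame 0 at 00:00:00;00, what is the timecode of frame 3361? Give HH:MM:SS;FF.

Each 10-minute DF block holds 10 × 60 × 30 − 9 × 2 = 17982 frames. 3361 ÷ 17982 → 0 full blocks, remainder 3361.
Within the partial block the first minute is 1800 frames and each further minute 1798, so 1 further minute boundary passed. Total skipped labels = 18 × 0 + 2 × 1 = 2.
Non-drop label index = 3361 + 2 = 3363; at 30 labels/s that is 00:01:52:03, i.e. DF 00:01:52;03.

00:01:52;03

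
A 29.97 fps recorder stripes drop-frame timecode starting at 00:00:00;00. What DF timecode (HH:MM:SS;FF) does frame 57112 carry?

Each 10-minute DF block holds 10 × 60 × 30 − 9 × 2 = 17982 frames. 57112 ÷ 17982 → 3 full blocks, remainder 3166.
Within the partial block the first minute is 1800 frames and each further minute 1798, so 1 further minute boundary passed. Total skipped labels = 18 × 3 + 2 × 1 = 56.
Non-drop label index = 57112 + 56 = 57168; at 30 labels/s that is 00:31:45:18, i.e. DF 00:31:45;18.

00:31:45;18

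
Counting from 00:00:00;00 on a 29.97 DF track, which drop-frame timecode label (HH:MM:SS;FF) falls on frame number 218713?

02:01:37;21

Ten DF minutes hold 17982 frames, so frame 218713 lies in block 12 (frames 215784–233765) with 2929 frames into that block.
The block's first minute is 1800 frames and the rest 1798 each; 2929 frames reaches minute 1, so 12 × 18 + 1 × 2 = 218 labels have been skipped so far.
Adding those back, label number 218713 + 218 = 218931 at 30 labels/s is 7297 s + 21 f = 2 h 1 min 37 s frame 21, i.e. 02:01:37;21.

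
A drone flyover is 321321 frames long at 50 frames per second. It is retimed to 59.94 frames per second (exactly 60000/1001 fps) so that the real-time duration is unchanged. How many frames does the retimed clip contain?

Target frames = source frames × (target rate / source rate) = 321321 × (60000/1001)/(50) = 321321 × 1200/1001 = 385200.

385200 frames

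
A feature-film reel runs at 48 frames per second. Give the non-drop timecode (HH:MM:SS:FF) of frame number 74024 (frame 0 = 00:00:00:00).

74024 ÷ 48 = 1542 full seconds, remainder 8 frames.
1542 s = 0 h 25 min 42 s.
Timecode: 00:25:42:08.

00:25:42:08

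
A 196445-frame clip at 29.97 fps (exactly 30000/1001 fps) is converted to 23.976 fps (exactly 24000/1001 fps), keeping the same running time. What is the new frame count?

157156 frames

Target frames = source frames × (target rate / source rate) = 196445 × (24000/1001)/(30000/1001) = 196445 × 4/5 = 157156.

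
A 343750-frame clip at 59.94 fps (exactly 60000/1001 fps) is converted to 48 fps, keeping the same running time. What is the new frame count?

275275 frames

Target frames = source frames × (target rate / source rate) = 343750 × (48)/(60000/1001) = 343750 × 1001/1250 = 275275.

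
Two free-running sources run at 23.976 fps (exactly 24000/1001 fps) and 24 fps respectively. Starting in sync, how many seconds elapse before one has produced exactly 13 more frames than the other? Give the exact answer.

13013/24 seconds

The gap grows by |24 − 24000/1001| = 24/1001 frames per second.
Time for a 13-frame gap: 13 ÷ (24/1001) = 13013/24 s.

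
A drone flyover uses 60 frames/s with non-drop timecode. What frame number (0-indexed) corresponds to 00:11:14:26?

Total seconds to the label: (0 × 3600 + 11 × 60 + 14) = 674.
Frame index = 674 × 60 + 26 = 40466.

frame 40466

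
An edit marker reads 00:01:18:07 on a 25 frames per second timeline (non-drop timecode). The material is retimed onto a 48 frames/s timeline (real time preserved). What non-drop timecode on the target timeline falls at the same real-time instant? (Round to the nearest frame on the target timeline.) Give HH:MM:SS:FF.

Source frame index: (0×3600 + 1×60 + 18) × 25 + 7 = 1957.
Real time: 1957 / (25) = 1957/25 s.
Target frame: (1957/25) × (48) = 93936/25 ≈ 3757.440 → 3757.
At 48 labels/s: frame 3757 → 00:01:18:13.

00:01:18:13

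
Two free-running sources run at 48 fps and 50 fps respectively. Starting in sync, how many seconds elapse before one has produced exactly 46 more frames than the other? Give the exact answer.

The gap grows by |50 − 48| = 2 frames per second.
Time for a 46-frame gap: 46 ÷ (2) = 23 s.

23 seconds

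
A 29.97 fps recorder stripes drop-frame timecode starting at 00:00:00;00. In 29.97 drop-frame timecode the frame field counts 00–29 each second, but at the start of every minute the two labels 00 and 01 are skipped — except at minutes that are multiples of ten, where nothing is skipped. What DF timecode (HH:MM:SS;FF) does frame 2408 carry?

00:01:20;10

Each 10-minute DF block holds 10 × 60 × 30 − 9 × 2 = 17982 frames. 2408 ÷ 17982 → 0 full blocks, remainder 2408.
Within the partial block the first minute is 1800 frames and each further minute 1798, so 1 further minute boundary passed. Total skipped labels = 18 × 0 + 2 × 1 = 2.
Non-drop label index = 2408 + 2 = 2410; at 30 labels/s that is 00:01:20:10, i.e. DF 00:01:20;10.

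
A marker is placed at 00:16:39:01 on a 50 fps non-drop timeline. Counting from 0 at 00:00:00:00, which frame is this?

49951

Total seconds to the label: (0 × 3600 + 16 × 60 + 39) = 999.
Frame index = 999 × 50 + 1 = 49951.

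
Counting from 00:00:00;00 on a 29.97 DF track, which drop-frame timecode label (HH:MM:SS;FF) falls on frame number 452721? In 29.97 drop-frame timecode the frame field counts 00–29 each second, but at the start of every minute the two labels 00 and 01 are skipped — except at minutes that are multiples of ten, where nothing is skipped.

04:11:45;23

Ten DF minutes hold 17982 frames, so frame 452721 lies in block 25 (frames 449550–467531) with 3171 frames into that block.
The block's first minute is 1800 frames and the rest 1798 each; 3171 frames reaches minute 1, so 25 × 18 + 1 × 2 = 452 labels have been skipped so far.
Adding those back, label number 452721 + 452 = 453173 at 30 labels/s is 15105 s + 23 f = 4 h 11 min 45 s frame 23, i.e. 04:11:45;23.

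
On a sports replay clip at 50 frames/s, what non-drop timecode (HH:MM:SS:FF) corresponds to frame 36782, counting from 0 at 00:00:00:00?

00:12:15:32

36782 ÷ 50 = 735 full seconds, remainder 32 frames.
735 s = 0 h 12 min 15 s.
Timecode: 00:12:15:32.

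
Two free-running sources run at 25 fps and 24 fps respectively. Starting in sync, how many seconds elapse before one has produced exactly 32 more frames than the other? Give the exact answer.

The gap grows by |24 − 25| = 1 frame per second.
Time for a 32-frame gap: 32 ÷ (1) = 32 s.

32 seconds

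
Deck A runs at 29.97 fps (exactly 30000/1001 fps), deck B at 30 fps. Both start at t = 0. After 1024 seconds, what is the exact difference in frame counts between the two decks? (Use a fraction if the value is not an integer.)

A emits 30000/1001 × 1024 = 30720000/1001 frames; B emits 30 × 1024 = 30720.
Difference = 30720/1001 frames (≈ 30.6893); B is ahead of A.

30720/1001 frames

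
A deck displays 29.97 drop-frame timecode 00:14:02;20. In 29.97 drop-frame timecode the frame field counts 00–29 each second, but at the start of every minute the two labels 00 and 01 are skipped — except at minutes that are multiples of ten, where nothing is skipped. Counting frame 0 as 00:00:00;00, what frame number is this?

As if non-drop at 30 labels/s: (0 × 3600 + 14 × 60 + 2) × 30 + 20 = 25280.
Minute boundaries passed: 14; those not divisible by 10: 14 − 1 = 13; dropped labels = 2 × 13 = 26.
Actual frame index = 25280 − 26 = 25254.

25254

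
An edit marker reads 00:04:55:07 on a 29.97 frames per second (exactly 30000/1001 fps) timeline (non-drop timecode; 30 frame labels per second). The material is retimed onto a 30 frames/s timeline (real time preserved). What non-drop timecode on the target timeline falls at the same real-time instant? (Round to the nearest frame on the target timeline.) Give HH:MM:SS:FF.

Source frame index: (0×3600 + 4×60 + 55) × 30 + 7 = 8857.
Real time: 8857 / (30000/1001) = 8865857/30000 s.
Target frame: (8865857/30000) × (30) = 8865857/1000 ≈ 8865.857 → 8866.
At 30 labels/s: frame 8866 → 00:04:55:16.

00:04:55:16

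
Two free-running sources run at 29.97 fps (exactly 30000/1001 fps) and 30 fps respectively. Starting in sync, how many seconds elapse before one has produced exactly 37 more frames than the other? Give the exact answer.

The gap grows by |30 − 30000/1001| = 30/1001 frames per second.
Time for a 37-frame gap: 37 ÷ (30/1001) = 37037/30 s.

37037/30 seconds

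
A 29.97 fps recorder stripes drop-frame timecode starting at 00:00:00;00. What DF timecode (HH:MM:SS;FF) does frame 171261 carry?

Ten DF minutes hold 17982 frames, so frame 171261 lies in block 9 (frames 161838–179819) with 9423 frames into that block.
The block's first minute is 1800 frames and the rest 1798 each; 9423 frames reaches minute 5, so 9 × 18 + 5 × 2 = 172 labels have been skipped so far.
Adding those back, label number 171261 + 172 = 171433 at 30 labels/s is 5714 s + 13 f = 1 h 35 min 14 s frame 13, i.e. 01:35:14;13.

01:35:14;13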